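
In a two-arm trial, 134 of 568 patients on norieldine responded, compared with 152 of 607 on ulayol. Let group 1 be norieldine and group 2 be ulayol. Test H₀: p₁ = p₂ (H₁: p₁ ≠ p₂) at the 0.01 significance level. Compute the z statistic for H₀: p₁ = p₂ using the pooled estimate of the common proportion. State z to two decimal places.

z = -0.58

p̂₁ = 134/568 ≈ 0.2359, p̂₂ = 152/607 ≈ 0.2504.
Pooled p̂ = (134+152)/(568+607) = 286/1175 = 0.2434.
SE = √(p̂(1−p̂)(1/n₁+1/n₂)) = √(0.2434·0.7566·0.00340801) = √(0.000627614) = 0.0251.
z = (0.2359 − 0.2504)/0.0251 = -0.0145/0.0251 = -0.58.
Two-sided p-value ≈ 2·Φ(−0.579) = 0.5628. With α = 0.01, fail to reject H₀.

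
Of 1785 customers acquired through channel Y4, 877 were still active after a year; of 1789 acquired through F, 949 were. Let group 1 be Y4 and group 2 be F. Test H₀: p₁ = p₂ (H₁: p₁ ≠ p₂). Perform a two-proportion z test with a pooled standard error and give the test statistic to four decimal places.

z = -2.3409

p̂₁ = 877/1785 ≈ 0.491317, p̂₂ = 949/1789 ≈ 0.530464.
Pooled p̂ = (877+949)/(1785+1789) = 1826/3574 = 0.510912.
SE = √(0.249881 × 0.0011192) = 0.016723.
z = (0.491317 − 0.530464)/0.016723 = -0.039147/0.016723 = -2.3409.
Two-sided p-value ≈ 2·Φ(−2.341) = 0.0192.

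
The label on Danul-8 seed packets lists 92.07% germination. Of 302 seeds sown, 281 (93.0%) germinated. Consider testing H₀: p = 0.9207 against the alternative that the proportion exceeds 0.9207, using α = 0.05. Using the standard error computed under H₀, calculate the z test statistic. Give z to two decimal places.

p̂ = 281/302 ≈ 0.9305.
Under H₀, SE = √(0.9207·0.0793/302) = √(0.00024176) = 0.0155.
z = (0.9305 − 0.9207)/0.0155 = 0.0098/0.0155 = 0.63.
p-value = P(Z > 0.628) ≈ 0.2650. With α = 0.05, fail to reject H₀.

z = 0.63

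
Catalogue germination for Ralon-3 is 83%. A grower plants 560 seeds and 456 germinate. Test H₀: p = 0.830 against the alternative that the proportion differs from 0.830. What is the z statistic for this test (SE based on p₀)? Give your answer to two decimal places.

z = -0.99

p̂ = 456/560 ≈ 0.8143.
Under H₀, SE = √(0.83·0.17/560) = √(0.000251964) = 0.0159.
z = (0.8143 − 0.83)/0.0159 = -0.0157/0.0159 = -0.99.
Two-sided p-value ≈ 2·Φ(−0.990) = 0.3222.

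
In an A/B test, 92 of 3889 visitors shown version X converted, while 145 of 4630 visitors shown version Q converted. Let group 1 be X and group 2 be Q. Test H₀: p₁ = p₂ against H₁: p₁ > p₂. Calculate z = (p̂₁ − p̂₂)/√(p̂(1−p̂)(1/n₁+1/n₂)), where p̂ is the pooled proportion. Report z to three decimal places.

p̂₁ = 92/3889 ≈ 0.023656, p̂₂ = 145/4630 ≈ 0.031317.
Pooled p̂ = (92+145)/(3889+4630) = 237/8519 = 0.027820.
SE = √(0.0270462 × 0.000473118) = 0.003577.
z = (0.023656 − 0.031317)/0.003577 = -0.007661/0.003577 = -2.142.
p-value = P(Z > -2.142) ≈ 0.9839.

z = -2.142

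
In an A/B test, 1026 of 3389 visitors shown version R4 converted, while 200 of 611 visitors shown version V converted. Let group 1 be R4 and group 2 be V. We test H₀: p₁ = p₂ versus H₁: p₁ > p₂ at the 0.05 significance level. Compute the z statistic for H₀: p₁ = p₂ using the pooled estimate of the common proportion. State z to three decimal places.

p̂₁ = 1026/3389 ≈ 0.302744, p̂₂ = 200/611 ≈ 0.327332.
Pooled p̂ = (1026+200)/(3389+611) = 1226/4000 = 0.306500.
SE = √(p̂(1−p̂)(1/n₁+1/n₂)) = √(0.306500·0.693500·0.00193173) = √(0.000410605) = 0.020263.
z = (0.302744 − 0.327332)/0.020263 = -0.024588/0.020263 = -1.213.
p-value = P(Z > -1.213) ≈ 0.8875, so at α = 0.05 we fail to reject H₀.

z = -1.213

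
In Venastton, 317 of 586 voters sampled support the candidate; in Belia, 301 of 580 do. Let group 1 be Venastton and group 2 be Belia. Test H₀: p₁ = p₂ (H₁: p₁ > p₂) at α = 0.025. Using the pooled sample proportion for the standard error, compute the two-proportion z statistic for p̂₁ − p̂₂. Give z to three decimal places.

p̂₁ = 317/586 ≈ 0.54096, p̂₂ = 301/580 ≈ 0.51897.
Pooled p̂ = (317+301)/(586+580) = 618/1166 = 0.53002.
SE = √(p̂(1−p̂)(1/n₁+1/n₂)) = √(0.53002·0.46998·0.00343062) = √(0.000854565) = 0.02923.
z = (0.54096 − 0.51897)/0.02923 = 0.02199/0.02923 = 0.752.
p-value = P(Z > 0.752) ≈ 0.2260; since p > α = 0.025, fail to reject H₀.

z = 0.752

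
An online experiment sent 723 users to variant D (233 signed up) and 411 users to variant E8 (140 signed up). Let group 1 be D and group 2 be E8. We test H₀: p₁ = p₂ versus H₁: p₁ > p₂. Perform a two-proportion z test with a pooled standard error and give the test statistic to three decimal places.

z = -0.633

p̂₁ = 233/723 ≈ 0.32227, p̂₂ = 140/411 ≈ 0.34063.
Pooled p̂ = (233+140)/(723+411) = 373/1134 = 0.32892.
SE = √(p̂(1−p̂)(1/n₁+1/n₂)) = √(0.32892·0.67108·0.00381622) = √(0.000842365) = 0.02902.
z = (0.32227 − 0.34063)/0.02902 = -0.01836/0.02902 = -0.633.
p-value = P(Z > -0.633) ≈ 0.7365.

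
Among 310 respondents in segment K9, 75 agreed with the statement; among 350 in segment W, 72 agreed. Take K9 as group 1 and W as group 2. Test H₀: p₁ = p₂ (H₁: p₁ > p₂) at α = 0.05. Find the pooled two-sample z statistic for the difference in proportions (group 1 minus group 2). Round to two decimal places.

p̂₁ = 75/310 ≈ 0.24194, p̂₂ = 72/350 ≈ 0.20571.
Pooled p̂ = (75+72)/(310+350) = 147/660 = 0.22273.
SE = √(0.17312 × 0.00608295) = 0.03245.
z = (0.24194 − 0.20571)/0.03245 = 0.03623/0.03245 = 1.12.
p-value = P(Z > 1.116) ≈ 0.1322. With α = 0.05, fail to reject H₀.

z = 1.12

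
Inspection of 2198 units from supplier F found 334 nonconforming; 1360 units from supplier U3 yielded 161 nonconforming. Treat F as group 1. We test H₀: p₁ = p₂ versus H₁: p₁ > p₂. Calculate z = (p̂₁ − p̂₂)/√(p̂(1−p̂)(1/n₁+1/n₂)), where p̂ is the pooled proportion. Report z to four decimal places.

z = 2.8120

p̂₁ = 334/2198 ≈ 0.1519563, p̂₂ = 161/1360 ≈ 0.1183824.
Pooled p̂ = (334+161)/(2198+1360) = 495/3558 = 0.1391231.
SE = √(0.119768 × 0.00119025) = 0.0119396.
z = (0.1519563 − 0.1183824)/0.0119396 = 0.0335739/0.0119396 = 2.8120.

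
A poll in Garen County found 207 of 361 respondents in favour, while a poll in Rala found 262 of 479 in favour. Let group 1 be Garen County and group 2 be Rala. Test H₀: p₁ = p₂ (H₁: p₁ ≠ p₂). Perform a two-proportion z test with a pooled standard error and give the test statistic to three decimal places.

p̂₁ = 207/361 ≈ 0.57341, p̂₂ = 262/479 ≈ 0.54697.
Pooled p̂ = (207+262)/(361+479) = 469/840 = 0.55833.
SE = √(0.246597 × 0.00485777) = 0.03461.
z = (0.57341 − 0.54697)/0.03461 = 0.02644/0.03461 = 0.764.
Two-sided p-value ≈ 2·Φ(−0.764) = 0.4450.

z = 0.764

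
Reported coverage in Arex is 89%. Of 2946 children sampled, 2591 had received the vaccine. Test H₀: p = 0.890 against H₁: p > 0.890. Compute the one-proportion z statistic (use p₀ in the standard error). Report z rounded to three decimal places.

p̂ = 2591/2946 = 0.879498.
SE = √(p₀(1−p₀)/n) = √(0.0979/2946) = 0.005765.
z = (0.879498 − 0.89)/0.005765 = -0.010502/0.005765 = -1.822.
p-value = P(Z > -1.822) ≈ 0.9658.

z = -1.822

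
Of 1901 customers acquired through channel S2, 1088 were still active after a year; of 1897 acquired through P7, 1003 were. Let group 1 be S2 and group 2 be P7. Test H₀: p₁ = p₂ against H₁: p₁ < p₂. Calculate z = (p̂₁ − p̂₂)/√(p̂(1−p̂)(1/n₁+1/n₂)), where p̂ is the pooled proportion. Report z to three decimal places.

p̂₁ = 1088/1901 ≈ 0.57233, p̂₂ = 1003/1897 ≈ 0.52873.
Pooled p̂ = (1088+1003)/(1901+1897) = 2091/3798 = 0.55055.
SE = √(p̂(1−p̂)(1/n₁+1/n₂)) = √(0.55055·0.44945·0.00105319) = √(0.000260605) = 0.01614.
z = (0.57233 − 0.52873)/0.01614 = 0.04360/0.01614 = 2.701.
p-value = P(Z < 2.701) ≈ 0.9965.

z = 2.701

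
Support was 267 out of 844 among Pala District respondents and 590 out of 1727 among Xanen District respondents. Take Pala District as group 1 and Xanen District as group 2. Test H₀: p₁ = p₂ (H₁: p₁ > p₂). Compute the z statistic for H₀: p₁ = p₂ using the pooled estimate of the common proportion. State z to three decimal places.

z = -1.277

p̂₁ = 267/844 = 0.31635, p̂₂ = 590/1727 = 0.34163.
Pooled p̂ = (267+590)/(844+1727) = 857/2571 = 0.33333.
SE = √(p̂(1−p̂)(1/n₁+1/n₂)) = √(0.33333·0.66667·0.00176387) = √(0.000391972) = 0.01980.
z = (0.31635 − 0.34163)/0.01980 = -0.02528/0.01980 = -1.277.
p-value = P(Z > -1.277) ≈ 0.8992.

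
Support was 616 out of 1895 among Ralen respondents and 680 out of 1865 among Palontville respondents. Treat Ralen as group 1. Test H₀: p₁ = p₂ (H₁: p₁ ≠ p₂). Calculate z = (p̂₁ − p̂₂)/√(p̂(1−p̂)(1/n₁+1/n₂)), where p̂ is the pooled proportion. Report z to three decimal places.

z = -2.551

p̂₁ = 616/1895 = 0.32507, p̂₂ = 680/1865 = 0.36461.
Pooled p̂ = (616+680)/(1895+1865) = 1296/3760 = 0.34468.
SE = √(0.225876 × 0.0010639) = 0.01550.
z = (0.32507 − 0.36461)/0.01550 = -0.03954/0.01550 = -2.551.
p-value = 2·P(Z > 2.551) ≈ 0.0107.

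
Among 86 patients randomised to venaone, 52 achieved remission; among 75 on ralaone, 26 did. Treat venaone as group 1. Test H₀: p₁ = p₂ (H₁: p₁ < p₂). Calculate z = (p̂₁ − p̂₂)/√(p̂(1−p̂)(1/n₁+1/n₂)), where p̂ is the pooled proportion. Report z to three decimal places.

p̂₁ = 52/86 = 0.60465, p̂₂ = 26/75 = 0.34667.
Pooled p̂ = (52+26)/(86+75) = 78/161 = 0.48447.
SE = √(0.249759 × 0.0249612) = 0.07896.
z = (0.60465 − 0.34667)/0.07896 = 0.25798/0.07896 = 3.267.
p-value = P(Z < 3.267) ≈ 0.9995.

z = 3.267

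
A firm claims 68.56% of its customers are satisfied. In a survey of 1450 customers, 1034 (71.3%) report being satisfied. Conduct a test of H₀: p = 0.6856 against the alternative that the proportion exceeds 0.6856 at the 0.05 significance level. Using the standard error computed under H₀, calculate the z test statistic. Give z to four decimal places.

z = 2.2558

p̂ = 1034/1450 = 0.713103.
Standard error under H₀: √(0.6856×0.3144/1450) = 0.012192.
z = (0.713103 − 0.6856)/0.012192 = 0.027503/0.012192 = 2.2558.
p-value = P(Z > 2.256) ≈ 0.0120, so at α = 0.05 we reject H₀.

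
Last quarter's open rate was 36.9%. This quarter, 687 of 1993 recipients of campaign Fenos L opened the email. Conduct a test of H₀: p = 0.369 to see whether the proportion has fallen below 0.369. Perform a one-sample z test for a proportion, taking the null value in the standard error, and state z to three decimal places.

p̂ = 687/1993 ≈ 0.344706.
Under H₀, SE = √(0.369·0.631/1993) = √(0.000116828) = 0.010809.
z = (0.344706 − 0.369)/0.010809 = -0.024294/0.010809 = -2.248.
p-value = P(Z < -2.248) ≈ 0.0123.

z = -2.248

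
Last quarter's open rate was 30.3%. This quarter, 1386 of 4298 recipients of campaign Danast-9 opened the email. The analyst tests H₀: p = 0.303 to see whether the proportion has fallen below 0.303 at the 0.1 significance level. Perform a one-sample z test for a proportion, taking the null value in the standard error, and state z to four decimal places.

p̂ = 1386/4298 ≈ 0.322476.
Under H₀, SE = √(0.303·0.697/4298) = √(4.9137e-05) = 0.007010.
z = (0.322476 − 0.303)/0.007010 = 0.019476/0.007010 = 2.7783.
p-value = P(Z < 2.778) ≈ 0.9973, so at α = 0.1 we fail to reject H₀.

z = 2.7783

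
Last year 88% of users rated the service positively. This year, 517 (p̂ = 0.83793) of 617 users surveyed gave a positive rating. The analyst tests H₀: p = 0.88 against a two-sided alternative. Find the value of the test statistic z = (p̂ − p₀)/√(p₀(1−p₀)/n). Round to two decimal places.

z = -3.22

p̂ = 517/617 = 0.83793.
SE = √(p₀(1−p₀)/n) = √(0.1056/617) = 0.01308.
z = (0.83793 − 0.88)/0.01308 = -0.04207/0.01308 = -3.22.
p-value = 2·P(Z > 3.216) ≈ 0.0013.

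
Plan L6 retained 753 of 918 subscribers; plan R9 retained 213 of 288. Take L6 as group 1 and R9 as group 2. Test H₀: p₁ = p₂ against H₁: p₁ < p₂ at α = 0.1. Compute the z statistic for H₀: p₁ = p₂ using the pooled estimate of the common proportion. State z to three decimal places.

p̂₁ = 753/918 ≈ 0.820261, p̂₂ = 213/288 ≈ 0.739583.
Pooled p̂ = (753+213)/(918+288) = 966/1206 = 0.800995.
SE = √(0.159402 × 0.00456155) = 0.026965.
z = (0.820261 − 0.739583)/0.026965 = 0.080678/0.026965 = 2.992.
p-value = P(Z < 2.992) ≈ 0.9986, so at α = 0.1 we fail to reject H₀.

z = 2.992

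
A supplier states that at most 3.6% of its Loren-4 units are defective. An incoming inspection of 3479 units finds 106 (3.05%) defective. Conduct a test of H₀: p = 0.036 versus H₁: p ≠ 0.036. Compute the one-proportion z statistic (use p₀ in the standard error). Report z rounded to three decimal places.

p̂ = 106/3479 ≈ 0.030469.
Under H₀, SE = √(0.036·0.964/3479) = √(9.97528e-06) = 0.003158.
z = (0.030469 − 0.036)/0.003158 = -0.005531/0.003158 = -1.751.
p-value = 2·P(Z > 1.751) ≈ 0.0799.

z = -1.751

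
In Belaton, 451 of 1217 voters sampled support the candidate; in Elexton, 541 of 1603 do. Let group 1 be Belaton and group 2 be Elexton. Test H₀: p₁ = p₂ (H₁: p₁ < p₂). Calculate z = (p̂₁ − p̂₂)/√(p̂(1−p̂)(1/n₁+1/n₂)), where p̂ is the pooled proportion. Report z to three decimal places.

p̂₁ = 451/1217 ≈ 0.370583, p̂₂ = 541/1603 ≈ 0.337492.
Pooled p̂ = (451+541)/(1217+1603) = 992/2820 = 0.351773.
SE = √(0.228029 × 0.00144552) = 0.018155.
z = (0.370583 − 0.337492)/0.018155 = 0.033091/0.018155 = 1.823.
p-value = P(Z < 1.823) ≈ 0.9658.

z = 1.823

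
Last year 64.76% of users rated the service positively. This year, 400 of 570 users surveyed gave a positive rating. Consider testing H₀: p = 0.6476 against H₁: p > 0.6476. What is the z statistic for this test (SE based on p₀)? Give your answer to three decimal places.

p̂ = 400/570 = 0.70175.
SE = √(p₀(1−p₀)/n) = √(0.22821/570) = 0.02001.
z = (0.70175 − 0.6476)/0.02001 = 0.05415/0.02001 = 2.706.

z = 2.706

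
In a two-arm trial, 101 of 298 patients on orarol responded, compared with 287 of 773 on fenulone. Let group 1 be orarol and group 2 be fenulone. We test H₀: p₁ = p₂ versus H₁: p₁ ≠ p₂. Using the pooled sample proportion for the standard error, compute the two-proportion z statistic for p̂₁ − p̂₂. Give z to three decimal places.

z = -0.987

p̂₁ = 101/298 ≈ 0.33893, p̂₂ = 287/773 ≈ 0.37128.
Pooled p̂ = (101+287)/(298+773) = 388/1071 = 0.36228.
SE = √(0.231033 × 0.00464937) = 0.03277.
z = (0.33893 − 0.37128)/0.03277 = -0.03235/0.03277 = -0.987.
p-value = 2·P(Z > 0.987) ≈ 0.3235.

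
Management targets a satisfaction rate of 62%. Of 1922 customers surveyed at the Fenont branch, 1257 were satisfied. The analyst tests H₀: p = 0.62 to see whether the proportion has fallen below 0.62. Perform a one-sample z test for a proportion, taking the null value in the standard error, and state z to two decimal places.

z = 3.07

p̂ = 1257/1922 = 0.65401.
SE = √(p₀(1−p₀)/n) = √(0.2356/1922) = 0.01107.
z = (0.65401 − 0.62)/0.01107 = 0.03401/0.01107 = 3.07.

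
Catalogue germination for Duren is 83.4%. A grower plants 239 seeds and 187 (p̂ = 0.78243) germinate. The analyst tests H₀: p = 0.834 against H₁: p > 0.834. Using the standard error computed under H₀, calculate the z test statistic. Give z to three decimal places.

p̂ = 187/239 ≈ 0.78243.
Under H₀, SE = √(0.834·0.166/239) = √(0.000579264) = 0.02407.
z = (0.78243 − 0.834)/0.02407 = -0.05157/0.02407 = -2.143.
p-value = P(Z > -2.143) ≈ 0.9839.

z = -2.143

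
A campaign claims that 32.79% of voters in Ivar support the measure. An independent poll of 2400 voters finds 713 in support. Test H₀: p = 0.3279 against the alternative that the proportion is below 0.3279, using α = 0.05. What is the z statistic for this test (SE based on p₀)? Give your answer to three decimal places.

z = -3.216

p̂ = 713/2400 ≈ 0.297083.
Standard error under H₀: √(0.3279×0.6721/2400) = 0.009583.
z = (0.297083 − 0.3279)/0.009583 = -0.030817/0.009583 = -3.216.
p-value = P(Z < -3.216) ≈ 0.0007. With α = 0.05, reject H₀.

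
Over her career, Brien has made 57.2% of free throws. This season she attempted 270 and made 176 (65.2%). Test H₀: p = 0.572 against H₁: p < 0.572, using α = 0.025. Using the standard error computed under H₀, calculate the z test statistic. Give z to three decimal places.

z = 2.652

p̂ = 176/270 ≈ 0.65185.
Under H₀, SE = √(0.572·0.428/270) = √(0.000906726) = 0.03011.
z = (0.65185 − 0.572)/0.03011 = 0.07985/0.03011 = 2.652.
p-value = P(Z < 2.652) ≈ 0.9960, so at α = 0.025 we fail to reject H₀.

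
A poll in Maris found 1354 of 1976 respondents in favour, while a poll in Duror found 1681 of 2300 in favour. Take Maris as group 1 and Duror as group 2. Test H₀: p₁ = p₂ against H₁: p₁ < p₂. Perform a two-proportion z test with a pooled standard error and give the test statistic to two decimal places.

p̂₁ = 1354/1976 = 0.68522, p̂₂ = 1681/2300 = 0.73087.
Pooled p̂ = (1354+1681)/(1976+2300) = 3035/4276 = 0.70978.
SE = √(0.205994 × 0.000940855) = 0.01392.
z = (0.68522 − 0.73087)/0.01392 = -0.04565/0.01392 = -3.28.

z = -3.28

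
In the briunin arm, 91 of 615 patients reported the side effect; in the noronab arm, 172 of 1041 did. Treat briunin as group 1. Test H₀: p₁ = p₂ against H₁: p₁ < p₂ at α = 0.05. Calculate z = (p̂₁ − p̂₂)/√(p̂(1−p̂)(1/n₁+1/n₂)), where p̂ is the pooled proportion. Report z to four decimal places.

z = -0.9284

p̂₁ = 91/615 ≈ 0.1479675, p̂₂ = 172/1041 ≈ 0.1652257.
Pooled p̂ = (91+172)/(615+1041) = 263/1656 = 0.1588164.
SE = √(p̂(1−p̂)(1/n₁+1/n₂)) = √(0.1588164·0.8411836·0.00258663) = √(0.000345558) = 0.0185892.
z = (0.1479675 − 0.1652257)/0.0185892 = -0.0172582/0.0185892 = -0.9284.
p-value = P(Z < -0.928) ≈ 0.1766, so at α = 0.05 we fail to reject H₀.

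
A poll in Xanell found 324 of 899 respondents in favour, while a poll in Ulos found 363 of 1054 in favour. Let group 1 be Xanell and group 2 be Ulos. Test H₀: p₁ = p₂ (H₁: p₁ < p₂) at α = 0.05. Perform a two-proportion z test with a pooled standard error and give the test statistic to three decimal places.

p̂₁ = 324/899 ≈ 0.36040, p̂₂ = 363/1054 ≈ 0.34440.
Pooled p̂ = (324+363)/(899+1054) = 687/1953 = 0.35177.
SE = √(p̂(1−p̂)(1/n₁+1/n₂)) = √(0.35177·0.64823·0.00206111) = √(0.000469989) = 0.02168.
z = (0.36040 − 0.34440)/0.02168 = 0.01600/0.02168 = 0.738.
p-value = P(Z < 0.738) ≈ 0.7697; since p > α = 0.05, fail to reject H₀.

z = 0.738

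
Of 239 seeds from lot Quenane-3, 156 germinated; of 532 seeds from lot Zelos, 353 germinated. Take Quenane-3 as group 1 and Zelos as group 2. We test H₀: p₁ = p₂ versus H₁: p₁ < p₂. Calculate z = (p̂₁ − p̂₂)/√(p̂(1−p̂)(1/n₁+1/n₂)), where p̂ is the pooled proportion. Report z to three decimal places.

p̂₁ = 156/239 ≈ 0.65272, p̂₂ = 353/532 ≈ 0.66353.
Pooled p̂ = (156+353)/(239+532) = 509/771 = 0.66018.
SE = √(0.224342 × 0.0060638) = 0.03688.
z = (0.65272 − 0.66353)/0.03688 = -0.01081/0.03688 = -0.293.

z = -0.293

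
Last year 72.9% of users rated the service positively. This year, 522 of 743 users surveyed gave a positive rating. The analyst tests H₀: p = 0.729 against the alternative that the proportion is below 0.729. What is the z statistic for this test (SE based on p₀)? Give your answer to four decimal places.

p̂ = 522/743 = 0.7025572.
SE = √(p₀(1−p₀)/n) = √(0.19756/743) = 0.0163062.
z = (0.7025572 − 0.729)/0.0163062 = -0.0264428/0.0163062 = -1.6216.

z = -1.6216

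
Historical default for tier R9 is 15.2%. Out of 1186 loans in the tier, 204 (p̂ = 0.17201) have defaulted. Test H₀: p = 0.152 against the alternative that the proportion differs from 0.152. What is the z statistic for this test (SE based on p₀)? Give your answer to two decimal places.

p̂ = 204/1186 = 0.1720.
SE = √(p₀(1−p₀)/n) = √(0.1289/1186) = 0.0104.
z = (0.1720 − 0.152)/0.0104 = 0.0200/0.0104 = 1.92.

z = 1.92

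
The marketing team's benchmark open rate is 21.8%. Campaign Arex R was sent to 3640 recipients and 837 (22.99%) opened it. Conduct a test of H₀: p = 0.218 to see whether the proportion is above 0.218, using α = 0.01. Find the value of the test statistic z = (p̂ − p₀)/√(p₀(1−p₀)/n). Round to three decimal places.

z = 1.745

p̂ = 837/3640 ≈ 0.229945.
Under H₀, SE = √(0.218·0.782/3640) = √(4.68341e-05) = 0.006844.
z = (0.229945 − 0.218)/0.006844 = 0.011945/0.006844 = 1.745.
p-value = P(Z > 1.745) ≈ 0.0405. With α = 0.01, fail to reject H₀.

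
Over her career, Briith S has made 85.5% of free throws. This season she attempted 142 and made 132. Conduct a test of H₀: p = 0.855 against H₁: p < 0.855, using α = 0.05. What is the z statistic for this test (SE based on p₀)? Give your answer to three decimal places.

z = 2.524

p̂ = 132/142 ≈ 0.92958.
Under H₀, SE = √(0.855·0.145/142) = √(0.000873063) = 0.02955.
z = (0.92958 − 0.855)/0.02955 = 0.07458/0.02955 = 2.524.
p-value = P(Z < 2.524) ≈ 0.9942. With α = 0.05, fail to reject H₀.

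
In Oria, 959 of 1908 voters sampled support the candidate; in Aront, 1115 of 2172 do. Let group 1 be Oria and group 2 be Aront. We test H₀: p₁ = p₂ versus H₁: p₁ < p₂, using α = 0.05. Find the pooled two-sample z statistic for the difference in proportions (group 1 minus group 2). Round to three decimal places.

p̂₁ = 959/1908 ≈ 0.50262, p̂₂ = 1115/2172 ≈ 0.51335.
Pooled p̂ = (959+1115)/(1908+2172) = 2074/4080 = 0.50833.
SE = √(p̂(1−p̂)(1/n₁+1/n₂)) = √(0.50833·0.49167·0.000984514) = √(0.00024606) = 0.01569.
z = (0.50262 − 0.51335)/0.01569 = -0.01073/0.01569 = -0.684.
p-value = P(Z < -0.684) ≈ 0.2470; since p > α = 0.05, fail to reject H₀.

z = -0.684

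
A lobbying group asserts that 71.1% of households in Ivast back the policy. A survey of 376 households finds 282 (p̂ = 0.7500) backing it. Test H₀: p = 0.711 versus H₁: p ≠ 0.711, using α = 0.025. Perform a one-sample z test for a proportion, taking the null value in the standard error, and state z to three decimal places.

p̂ = 282/376 = 0.75000.
Under H₀, SE = √(0.711·0.289/376) = √(0.000546487) = 0.02338.
z = (0.75000 − 0.711)/0.02338 = 0.03900/0.02338 = 1.668.
Two-sided p-value ≈ 2·Φ(−1.668) = 0.0953. With α = 0.025, fail to reject H₀.

z = 1.668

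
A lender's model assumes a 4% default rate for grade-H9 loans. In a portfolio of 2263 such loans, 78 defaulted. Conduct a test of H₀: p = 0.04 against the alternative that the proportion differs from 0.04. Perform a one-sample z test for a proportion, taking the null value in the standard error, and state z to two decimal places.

z = -1.34

p̂ = 78/2263 = 0.0345.
Under H₀, SE = √(0.04·0.96/2263) = √(1.69686e-05) = 0.0041.
z = (0.0345 − 0.04)/0.0041 = -0.0055/0.0041 = -1.34.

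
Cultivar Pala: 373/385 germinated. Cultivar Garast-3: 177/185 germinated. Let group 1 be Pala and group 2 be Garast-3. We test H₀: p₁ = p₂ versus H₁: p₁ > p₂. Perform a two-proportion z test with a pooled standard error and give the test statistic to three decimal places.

z = 0.734

p̂₁ = 373/385 = 0.968831, p̂₂ = 177/185 = 0.956757.
Pooled p̂ = (373+177)/(385+185) = 550/570 = 0.964912.
SE = √(p̂(1−p̂)(1/n₁+1/n₂)) = √(0.964912·0.035088·0.00800281) = √(0.000270948) = 0.016460.
z = (0.968831 − 0.956757)/0.016460 = 0.012074/0.016460 = 0.734.
p-value = P(Z > 0.734) ≈ 0.2316.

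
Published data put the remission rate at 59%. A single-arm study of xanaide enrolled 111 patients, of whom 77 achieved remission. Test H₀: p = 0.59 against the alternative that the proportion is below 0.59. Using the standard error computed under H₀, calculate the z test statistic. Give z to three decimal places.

z = 2.221

p̂ = 77/111 ≈ 0.69369.
Under H₀, SE = √(0.59·0.41/111) = √(0.00217928) = 0.04668.
z = (0.69369 − 0.59)/0.04668 = 0.10369/0.04668 = 2.221.
p-value = P(Z < 2.221) ≈ 0.9868.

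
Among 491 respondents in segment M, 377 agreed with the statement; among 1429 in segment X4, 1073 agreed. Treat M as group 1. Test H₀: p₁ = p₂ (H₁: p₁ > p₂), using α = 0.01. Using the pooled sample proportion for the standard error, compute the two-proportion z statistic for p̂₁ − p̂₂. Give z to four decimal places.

p̂₁ = 377/491 = 0.767821, p̂₂ = 1073/1429 = 0.750875.
Pooled p̂ = (377+1073)/(491+1429) = 1450/1920 = 0.755208.
SE = √(0.184869 × 0.00273645) = 0.022492.
z = (0.767821 − 0.750875)/0.022492 = 0.016946/0.022492 = 0.7534.
p-value = P(Z > 0.753) ≈ 0.2256, so at α = 0.01 we fail to reject H₀.

z = 0.7534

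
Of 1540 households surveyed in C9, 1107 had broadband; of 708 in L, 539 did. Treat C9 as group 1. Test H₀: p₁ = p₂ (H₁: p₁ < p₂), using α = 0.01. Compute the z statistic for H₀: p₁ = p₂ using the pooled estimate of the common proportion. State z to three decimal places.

z = -2.112

p̂₁ = 1107/1540 = 0.71883, p̂₂ = 539/708 = 0.76130.
Pooled p̂ = (1107+539)/(1540+708) = 1646/2248 = 0.73221.
SE = √(p̂(1−p̂)(1/n₁+1/n₂)) = √(0.73221·0.26779·0.00206178) = √(0.000404274) = 0.02011.
z = (0.71883 − 0.76130)/0.02011 = -0.04247/0.02011 = -2.112.
p-value = P(Z < -2.112) ≈ 0.0173, so at α = 0.01 we fail to reject H₀.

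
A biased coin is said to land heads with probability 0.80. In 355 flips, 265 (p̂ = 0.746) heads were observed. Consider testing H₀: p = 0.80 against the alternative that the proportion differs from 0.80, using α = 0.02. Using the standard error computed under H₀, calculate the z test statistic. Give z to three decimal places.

p̂ = 265/355 = 0.74648.
Standard error under H₀: √(0.8×0.2/355) = 0.02123.
z = (0.74648 − 0.8)/0.02123 = -0.05352/0.02123 = -2.521.
Two-sided p-value ≈ 2·Φ(−2.521) = 0.0117. With α = 0.02, reject H₀.

z = -2.521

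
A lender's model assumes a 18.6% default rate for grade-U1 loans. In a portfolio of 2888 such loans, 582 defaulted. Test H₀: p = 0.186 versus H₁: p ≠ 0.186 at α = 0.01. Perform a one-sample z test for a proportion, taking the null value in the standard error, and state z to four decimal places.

z = 2.1440

p̂ = 582/2888 ≈ 0.2015235.
SE = √(p₀(1−p₀)/n) = √(0.1514/2888) = 0.0072405.
z = (0.2015235 − 0.186)/0.0072405 = 0.0155235/0.0072405 = 2.1440.
Two-sided p-value ≈ 2·Φ(−2.144) = 0.0320; since p > α = 0.01, fail to reject H₀.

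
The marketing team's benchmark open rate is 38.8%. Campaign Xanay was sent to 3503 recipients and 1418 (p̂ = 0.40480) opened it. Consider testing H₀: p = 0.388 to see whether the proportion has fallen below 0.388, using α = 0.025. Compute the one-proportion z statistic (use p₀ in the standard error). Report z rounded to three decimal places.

p̂ = 1418/3503 = 0.404796.
Under H₀, SE = √(0.388·0.612/3503) = √(6.77865e-05) = 0.008233.
z = (0.404796 − 0.388)/0.008233 = 0.016796/0.008233 = 2.040.
p-value = P(Z < 2.040) ≈ 0.9793; since p > α = 0.025, fail to reject H₀.

z = 2.040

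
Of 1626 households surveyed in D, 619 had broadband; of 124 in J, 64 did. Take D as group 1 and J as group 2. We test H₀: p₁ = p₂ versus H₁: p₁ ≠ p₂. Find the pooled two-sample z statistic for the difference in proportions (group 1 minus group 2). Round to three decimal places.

p̂₁ = 619/1626 = 0.38069, p̂₂ = 64/124 = 0.51613.
Pooled p̂ = (619+64)/(1626+124) = 683/1750 = 0.39029.
SE = √(p̂(1−p̂)(1/n₁+1/n₂)) = √(0.39029·0.60971·0.00867952) = √(0.0020654) = 0.04545.
z = (0.38069 − 0.51613)/0.04545 = -0.13544/0.04545 = -2.980.

z = -2.980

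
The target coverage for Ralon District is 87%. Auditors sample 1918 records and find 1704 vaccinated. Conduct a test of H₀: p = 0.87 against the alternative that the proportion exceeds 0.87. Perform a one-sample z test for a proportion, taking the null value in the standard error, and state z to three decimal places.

p̂ = 1704/1918 ≈ 0.888425.
Standard error under H₀: √(0.87×0.13/1918) = 0.007679.
z = (0.888425 − 0.87)/0.007679 = 0.018425/0.007679 = 2.399.
p-value = P(Z > 2.399) ≈ 0.0082.

z = 2.399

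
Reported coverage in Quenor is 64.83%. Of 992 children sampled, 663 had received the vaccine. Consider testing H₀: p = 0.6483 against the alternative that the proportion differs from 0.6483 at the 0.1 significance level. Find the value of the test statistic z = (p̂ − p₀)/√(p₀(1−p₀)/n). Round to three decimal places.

p̂ = 663/992 ≈ 0.668347.
Under H₀, SE = √(0.6483·0.3517/992) = √(0.000229846) = 0.015161.
z = (0.668347 − 0.6483)/0.015161 = 0.020047/0.015161 = 1.322.
Two-sided p-value ≈ 2·Φ(−1.322) = 0.1861, so at α = 0.1 we fail to reject H₀.

z = 1.322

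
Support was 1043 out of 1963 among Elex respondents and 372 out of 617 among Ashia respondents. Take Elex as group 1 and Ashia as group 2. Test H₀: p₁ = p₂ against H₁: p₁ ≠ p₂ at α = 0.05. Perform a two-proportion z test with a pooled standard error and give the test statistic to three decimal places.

z = -3.117

p̂₁ = 1043/1963 = 0.53133, p̂₂ = 372/617 = 0.60292.
Pooled p̂ = (1043+372)/(1963+617) = 1415/2580 = 0.54845.
SE = √(0.247653 × 0.00213017) = 0.02297.
z = (0.53133 − 0.60292)/0.02297 = -0.07159/0.02297 = -3.117.
p-value = 2·P(Z > 3.117) ≈ 0.0018; since p < α = 0.05, reject H₀.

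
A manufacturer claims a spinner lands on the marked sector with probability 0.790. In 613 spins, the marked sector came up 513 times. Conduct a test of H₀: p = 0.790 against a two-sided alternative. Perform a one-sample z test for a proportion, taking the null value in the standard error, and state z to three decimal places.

z = 2.849

p̂ = 513/613 = 0.83687.
Standard error under H₀: √(0.79×0.21/613) = 0.01645.
z = (0.83687 − 0.79)/0.01645 = 0.04687/0.01645 = 2.849.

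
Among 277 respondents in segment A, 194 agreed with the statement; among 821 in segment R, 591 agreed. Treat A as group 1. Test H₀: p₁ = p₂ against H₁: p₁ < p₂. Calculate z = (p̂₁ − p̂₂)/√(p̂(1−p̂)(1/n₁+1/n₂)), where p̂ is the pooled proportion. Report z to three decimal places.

p̂₁ = 194/277 ≈ 0.70036, p̂₂ = 591/821 ≈ 0.71985.
Pooled p̂ = (194+591)/(277+821) = 785/1098 = 0.71494.
SE = √(0.203802 × 0.00482814) = 0.03137.
z = (0.70036 − 0.71985)/0.03137 = -0.01949/0.03137 = -0.621.
p-value = P(Z < -0.621) ≈ 0.2672.

z = -0.621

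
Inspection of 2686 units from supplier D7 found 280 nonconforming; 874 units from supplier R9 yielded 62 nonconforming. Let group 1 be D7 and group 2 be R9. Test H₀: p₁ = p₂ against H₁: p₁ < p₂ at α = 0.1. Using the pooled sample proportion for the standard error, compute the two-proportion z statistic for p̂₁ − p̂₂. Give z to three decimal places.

z = 2.902

p̂₁ = 280/2686 = 0.104244, p̂₂ = 62/874 = 0.070938.
Pooled p̂ = (280+62)/(2686+874) = 342/3560 = 0.096067.
SE = √(0.0868385 × 0.00151647) = 0.011476.
z = (0.104244 − 0.070938)/0.011476 = 0.033306/0.011476 = 2.902.
p-value = P(Z < 2.902) ≈ 0.9981. With α = 0.1, fail to reject H₀.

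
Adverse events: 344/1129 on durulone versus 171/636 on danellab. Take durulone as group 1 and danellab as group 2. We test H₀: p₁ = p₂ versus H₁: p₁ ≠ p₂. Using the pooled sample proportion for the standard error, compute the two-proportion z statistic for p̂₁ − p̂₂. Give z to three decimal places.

z = 1.590

p̂₁ = 344/1129 = 0.304694, p̂₂ = 171/636 = 0.268868.
Pooled p̂ = (344+171)/(1129+636) = 515/1765 = 0.291785.
SE = √(0.206646 × 0.00245807) = 0.022538.
z = (0.304694 − 0.268868)/0.022538 = 0.035826/0.022538 = 1.590.
Two-sided p-value ≈ 2·Φ(−1.590) = 0.1119.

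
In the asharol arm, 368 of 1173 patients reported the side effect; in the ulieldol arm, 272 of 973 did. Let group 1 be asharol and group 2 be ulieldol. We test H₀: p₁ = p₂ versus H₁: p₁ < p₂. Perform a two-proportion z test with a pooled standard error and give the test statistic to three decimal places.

z = 1.723

p̂₁ = 368/1173 ≈ 0.31373, p̂₂ = 272/973 ≈ 0.27955.
Pooled p̂ = (368+272)/(1173+973) = 640/2146 = 0.29823.
SE = √(0.209289 × 0.00188026) = 0.01984.
z = (0.31373 − 0.27955)/0.01984 = 0.03418/0.01984 = 1.723.
p-value = P(Z < 1.723) ≈ 0.9575.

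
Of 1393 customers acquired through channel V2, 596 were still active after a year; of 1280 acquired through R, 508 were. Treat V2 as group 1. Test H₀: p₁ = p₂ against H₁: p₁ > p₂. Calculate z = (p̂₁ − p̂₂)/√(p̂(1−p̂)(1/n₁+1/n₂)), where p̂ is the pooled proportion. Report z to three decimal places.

z = 1.625

p̂₁ = 596/1393 = 0.42785, p̂₂ = 508/1280 = 0.39687.
Pooled p̂ = (596+508)/(1393+1280) = 1104/2673 = 0.41302.
SE = √(p̂(1−p̂)(1/n₁+1/n₂)) = √(0.41302·0.58698·0.00149913) = √(0.000363439) = 0.01906.
z = (0.42785 − 0.39687)/0.01906 = 0.03098/0.01906 = 1.625.
p-value = P(Z > 1.625) ≈ 0.0521.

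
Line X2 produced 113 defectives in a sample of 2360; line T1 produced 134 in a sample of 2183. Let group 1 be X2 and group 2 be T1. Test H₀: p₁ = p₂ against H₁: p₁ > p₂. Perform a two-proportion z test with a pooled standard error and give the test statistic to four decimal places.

z = -2.0053

p̂₁ = 113/2360 = 0.047881, p̂₂ = 134/2183 = 0.061383.
Pooled p̂ = (113+134)/(2360+2183) = 247/4543 = 0.054369.
SE = √(0.0514133 × 0.000881814) = 0.006733.
z = (0.047881 − 0.061383)/0.006733 = -0.013502/0.006733 = -2.0053.
p-value = P(Z > -2.005) ≈ 0.9775.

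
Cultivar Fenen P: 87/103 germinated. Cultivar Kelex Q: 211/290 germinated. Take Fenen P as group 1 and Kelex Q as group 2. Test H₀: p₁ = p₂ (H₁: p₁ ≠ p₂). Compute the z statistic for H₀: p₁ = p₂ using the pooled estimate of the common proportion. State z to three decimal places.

z = 2.384

p̂₁ = 87/103 = 0.84466, p̂₂ = 211/290 = 0.72759.
Pooled p̂ = (87+211)/(103+290) = 298/393 = 0.75827.
SE = √(p̂(1−p̂)(1/n₁+1/n₂)) = √(0.75827·0.24173·0.013157) = √(0.00241164) = 0.04911.
z = (0.84466 − 0.72759)/0.04911 = 0.11707/0.04911 = 2.384.
Two-sided p-value ≈ 2·Φ(−2.384) = 0.0171.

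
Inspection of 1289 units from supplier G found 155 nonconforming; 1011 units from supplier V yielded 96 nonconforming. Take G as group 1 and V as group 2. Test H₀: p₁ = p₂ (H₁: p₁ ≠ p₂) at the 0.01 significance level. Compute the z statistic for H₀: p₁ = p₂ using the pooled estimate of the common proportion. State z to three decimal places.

p̂₁ = 155/1289 ≈ 0.12025, p̂₂ = 96/1011 ≈ 0.09496.
Pooled p̂ = (155+96)/(1289+1011) = 251/2300 = 0.10913.
SE = √(0.097221 × 0.00176491) = 0.01310.
z = (0.12025 − 0.09496)/0.01310 = 0.02529/0.01310 = 1.931.
Two-sided p-value ≈ 2·Φ(−1.931) = 0.0535. With α = 0.01, fail to reject H₀.

z = 1.931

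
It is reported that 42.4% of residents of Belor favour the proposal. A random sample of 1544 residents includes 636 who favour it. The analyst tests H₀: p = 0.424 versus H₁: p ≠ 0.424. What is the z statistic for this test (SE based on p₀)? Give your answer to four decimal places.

p̂ = 636/1544 = 0.411917.
Standard error under H₀: √(0.424×0.576/1544) = 0.012577.
z = (0.411917 − 0.424)/0.012577 = -0.012083/0.012577 = -0.9607.

z = -0.9607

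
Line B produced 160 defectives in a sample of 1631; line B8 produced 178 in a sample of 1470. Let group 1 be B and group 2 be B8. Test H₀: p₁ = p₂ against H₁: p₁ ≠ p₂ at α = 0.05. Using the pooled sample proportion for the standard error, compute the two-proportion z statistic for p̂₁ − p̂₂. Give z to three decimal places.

p̂₁ = 160/1631 = 0.09810, p̂₂ = 178/1470 = 0.12109.
Pooled p̂ = (160+178)/(1631+1470) = 338/3101 = 0.10900.
SE = √(p̂(1−p̂)(1/n₁+1/n₂)) = √(0.10900·0.89100·0.00129339) = √(0.00012561) = 0.01121.
z = (0.09810 − 0.12109)/0.01121 = -0.02299/0.01121 = -2.051.
Two-sided p-value ≈ 2·Φ(−2.051) = 0.0402; since p < α = 0.05, reject H₀.

z = -2.051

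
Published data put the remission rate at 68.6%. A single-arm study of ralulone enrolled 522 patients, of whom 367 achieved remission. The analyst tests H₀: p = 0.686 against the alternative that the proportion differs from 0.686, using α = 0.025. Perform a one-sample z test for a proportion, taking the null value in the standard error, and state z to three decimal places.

z = 0.840

p̂ = 367/522 = 0.70307.
Under H₀, SE = √(0.686·0.314/522) = √(0.000412651) = 0.02031.
z = (0.70307 − 0.686)/0.02031 = 0.01707/0.02031 = 0.840.
Two-sided p-value ≈ 2·Φ(−0.840) = 0.4009, so at α = 0.025 we fail to reject H₀.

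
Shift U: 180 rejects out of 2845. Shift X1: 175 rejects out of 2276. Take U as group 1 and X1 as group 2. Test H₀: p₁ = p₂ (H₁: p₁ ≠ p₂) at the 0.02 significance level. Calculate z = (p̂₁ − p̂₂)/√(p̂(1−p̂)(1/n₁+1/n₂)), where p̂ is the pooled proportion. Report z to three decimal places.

p̂₁ = 180/2845 ≈ 0.063269, p̂₂ = 175/2276 ≈ 0.076889.
Pooled p̂ = (180+175)/(2845+2276) = 355/5121 = 0.069322.
SE = √(p̂(1−p̂)(1/n₁+1/n₂)) = √(0.069322·0.930678·0.000790861) = √(5.10238e-05) = 0.007143.
z = (0.063269 − 0.076889)/0.007143 = -0.013620/0.007143 = -1.907.
p-value = 2·P(Z > 1.907) ≈ 0.0565. With α = 0.02, fail to reject H₀.

z = -1.907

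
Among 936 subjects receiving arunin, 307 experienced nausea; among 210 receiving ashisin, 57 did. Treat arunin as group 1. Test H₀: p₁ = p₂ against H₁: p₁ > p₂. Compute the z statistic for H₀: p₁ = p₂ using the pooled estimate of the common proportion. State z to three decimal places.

z = 1.591

p̂₁ = 307/936 = 0.32799, p̂₂ = 57/210 = 0.27143.
Pooled p̂ = (307+57)/(936+210) = 364/1146 = 0.31763.
SE = √(p̂(1−p̂)(1/n₁+1/n₂)) = √(0.31763·0.68237·0.00583028) = √(0.00126365) = 0.03555.
z = (0.32799 − 0.27143)/0.03555 = 0.05656/0.03555 = 1.591.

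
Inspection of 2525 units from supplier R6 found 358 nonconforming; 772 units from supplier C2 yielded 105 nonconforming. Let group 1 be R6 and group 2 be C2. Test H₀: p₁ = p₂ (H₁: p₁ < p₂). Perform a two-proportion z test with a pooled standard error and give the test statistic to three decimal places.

p̂₁ = 358/2525 = 0.14178, p̂₂ = 105/772 = 0.13601.
Pooled p̂ = (358+105)/(2525+772) = 463/3297 = 0.14043.
SE = √(p̂(1−p̂)(1/n₁+1/n₂)) = √(0.14043·0.85957·0.00169138) = √(0.000204166) = 0.01429.
z = (0.14178 − 0.13601)/0.01429 = 0.00577/0.01429 = 0.404.

z = 0.404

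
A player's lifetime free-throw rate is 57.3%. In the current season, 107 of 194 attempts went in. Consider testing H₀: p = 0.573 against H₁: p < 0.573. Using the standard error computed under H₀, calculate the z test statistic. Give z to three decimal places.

z = -0.604

p̂ = 107/194 = 0.55155.
Under H₀, SE = √(0.573·0.427/194) = √(0.00126119) = 0.03551.
z = (0.55155 − 0.573)/0.03551 = -0.02145/0.03551 = -0.604.
p-value = P(Z < -0.604) ≈ 0.2729.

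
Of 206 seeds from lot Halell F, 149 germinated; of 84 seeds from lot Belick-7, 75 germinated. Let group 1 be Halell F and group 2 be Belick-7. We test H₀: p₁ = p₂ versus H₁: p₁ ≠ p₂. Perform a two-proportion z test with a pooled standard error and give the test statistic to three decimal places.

z = -3.124

p̂₁ = 149/206 = 0.72330, p̂₂ = 75/84 = 0.89286.
Pooled p̂ = (149+75)/(206+84) = 224/290 = 0.77241.
SE = √(p̂(1−p̂)(1/n₁+1/n₂)) = √(0.77241·0.22759·0.0167591) = √(0.0029461) = 0.05428.
z = (0.72330 − 0.89286)/0.05428 = -0.16956/0.05428 = -3.124.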